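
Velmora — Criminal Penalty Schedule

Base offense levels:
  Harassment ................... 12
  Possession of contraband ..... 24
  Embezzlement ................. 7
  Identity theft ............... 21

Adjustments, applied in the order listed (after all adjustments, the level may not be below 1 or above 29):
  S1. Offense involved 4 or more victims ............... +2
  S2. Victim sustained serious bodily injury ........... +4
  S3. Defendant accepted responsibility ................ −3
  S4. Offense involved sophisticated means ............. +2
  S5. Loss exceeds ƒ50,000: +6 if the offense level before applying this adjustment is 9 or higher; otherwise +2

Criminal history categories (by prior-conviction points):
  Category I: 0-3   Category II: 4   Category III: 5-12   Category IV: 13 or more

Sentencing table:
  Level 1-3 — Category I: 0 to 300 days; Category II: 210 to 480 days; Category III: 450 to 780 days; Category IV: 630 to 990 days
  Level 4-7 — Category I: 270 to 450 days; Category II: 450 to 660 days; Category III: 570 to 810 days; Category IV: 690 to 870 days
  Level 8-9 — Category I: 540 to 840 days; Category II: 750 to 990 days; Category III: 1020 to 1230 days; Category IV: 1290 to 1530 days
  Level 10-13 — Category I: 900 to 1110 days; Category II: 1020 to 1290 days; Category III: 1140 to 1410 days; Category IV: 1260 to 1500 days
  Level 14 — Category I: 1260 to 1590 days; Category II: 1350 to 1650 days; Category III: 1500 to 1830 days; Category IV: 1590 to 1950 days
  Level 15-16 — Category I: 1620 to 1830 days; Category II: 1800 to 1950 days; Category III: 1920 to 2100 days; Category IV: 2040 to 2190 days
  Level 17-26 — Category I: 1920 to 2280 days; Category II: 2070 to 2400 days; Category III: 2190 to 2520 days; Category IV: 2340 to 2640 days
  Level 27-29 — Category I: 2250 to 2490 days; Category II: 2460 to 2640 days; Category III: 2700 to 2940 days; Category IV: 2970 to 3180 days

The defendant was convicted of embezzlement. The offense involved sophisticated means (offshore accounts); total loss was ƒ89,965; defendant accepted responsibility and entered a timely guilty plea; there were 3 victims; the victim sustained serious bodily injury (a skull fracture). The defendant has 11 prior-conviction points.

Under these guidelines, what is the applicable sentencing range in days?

Base offense level for embezzlement: 7.
S2 applies: 7 + 4 = 11.
S3 applies: 11 − 3 = 8.
S4 applies: 8 + 2 = 10.
S5 applies (level before this adjustment is 10 ≥ 9, so +6): 10 + 6 = 16.
Final offense level: 16.
Criminal history: 11 prior points → Category III (5-12).
Level 16 falls in the 15-16 band.
Grid: Level 15-16 × Category III = 1920-2100 days.

1920-2100 days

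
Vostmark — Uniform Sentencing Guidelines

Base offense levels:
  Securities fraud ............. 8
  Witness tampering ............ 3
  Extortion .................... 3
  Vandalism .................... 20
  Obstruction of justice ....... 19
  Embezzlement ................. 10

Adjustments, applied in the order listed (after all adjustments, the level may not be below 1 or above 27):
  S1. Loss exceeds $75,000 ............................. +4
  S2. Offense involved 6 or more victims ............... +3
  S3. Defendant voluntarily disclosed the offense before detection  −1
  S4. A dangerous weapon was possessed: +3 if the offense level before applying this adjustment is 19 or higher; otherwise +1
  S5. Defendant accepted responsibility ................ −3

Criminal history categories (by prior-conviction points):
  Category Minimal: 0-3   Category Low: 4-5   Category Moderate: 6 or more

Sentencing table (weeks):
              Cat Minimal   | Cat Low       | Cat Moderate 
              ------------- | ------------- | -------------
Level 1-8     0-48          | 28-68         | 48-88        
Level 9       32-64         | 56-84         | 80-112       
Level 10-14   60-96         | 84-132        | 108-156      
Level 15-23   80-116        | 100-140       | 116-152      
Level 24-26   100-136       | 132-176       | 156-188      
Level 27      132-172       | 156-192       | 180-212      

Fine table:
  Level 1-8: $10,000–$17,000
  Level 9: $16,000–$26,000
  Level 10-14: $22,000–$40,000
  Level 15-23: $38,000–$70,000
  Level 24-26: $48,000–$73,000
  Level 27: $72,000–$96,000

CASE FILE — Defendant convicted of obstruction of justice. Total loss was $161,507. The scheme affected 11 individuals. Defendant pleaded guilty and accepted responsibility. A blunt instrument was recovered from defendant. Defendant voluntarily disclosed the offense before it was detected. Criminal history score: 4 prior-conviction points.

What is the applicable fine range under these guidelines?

Base offense level for obstruction of justice: 19.
S1 applies: 19 + 4 = 23.
S2 applies: 23 + 3 = 26.
S3 applies: 26 − 1 = 25.
S4 applies (level before this adjustment is 25 ≥ 19, so +3): 25 + 3 = 28.
S5 applies: 28 − 3 = 25.
Final offense level: 25.
Level 25 falls in the 24-26 band.
Fine table: Level 24-26 → $48,000–$73,000.

$48,000–$73,000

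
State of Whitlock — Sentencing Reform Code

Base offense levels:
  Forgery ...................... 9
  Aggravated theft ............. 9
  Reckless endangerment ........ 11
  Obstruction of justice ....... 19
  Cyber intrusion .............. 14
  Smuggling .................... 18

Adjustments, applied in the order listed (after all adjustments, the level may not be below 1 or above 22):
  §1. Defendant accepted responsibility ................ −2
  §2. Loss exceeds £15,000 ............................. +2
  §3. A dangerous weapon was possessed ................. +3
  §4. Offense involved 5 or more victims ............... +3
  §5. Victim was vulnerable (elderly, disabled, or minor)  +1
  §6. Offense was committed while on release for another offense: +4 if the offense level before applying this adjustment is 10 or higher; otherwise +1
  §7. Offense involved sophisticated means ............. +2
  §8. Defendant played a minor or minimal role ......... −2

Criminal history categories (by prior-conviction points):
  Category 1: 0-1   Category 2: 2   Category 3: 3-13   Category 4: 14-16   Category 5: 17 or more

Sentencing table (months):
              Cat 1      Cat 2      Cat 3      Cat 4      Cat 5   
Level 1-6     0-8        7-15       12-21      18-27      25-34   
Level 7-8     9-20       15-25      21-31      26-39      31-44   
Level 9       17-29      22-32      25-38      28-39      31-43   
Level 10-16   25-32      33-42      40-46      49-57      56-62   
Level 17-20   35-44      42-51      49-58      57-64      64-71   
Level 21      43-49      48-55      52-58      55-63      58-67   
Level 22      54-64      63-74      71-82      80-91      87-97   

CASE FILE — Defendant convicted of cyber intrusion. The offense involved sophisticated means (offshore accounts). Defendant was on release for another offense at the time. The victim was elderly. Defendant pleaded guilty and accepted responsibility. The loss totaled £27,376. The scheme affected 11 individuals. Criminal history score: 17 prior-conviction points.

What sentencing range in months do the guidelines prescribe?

Base offense level for cyber intrusion: 14.
§1 applies: 14 − 2 = 12.
§2 applies: 12 + 2 = 14.
§4 applies: 14 + 3 = 17.
§5 applies: 17 + 1 = 18.
§6 applies (level before this adjustment is 18 ≥ 10, so +4): 18 + 4 = 22.
§7 applies: 22 + 2 = 24.
§8 does not apply.
Level 24 exceeds the maximum of 22; capped at 22.
Final offense level: 22.
Criminal history: 17 prior points → Category 5 (17+).
Level 22 falls in the 22 band.
Grid: Level 22 × Category 5 = 87-97 months.

87-97 months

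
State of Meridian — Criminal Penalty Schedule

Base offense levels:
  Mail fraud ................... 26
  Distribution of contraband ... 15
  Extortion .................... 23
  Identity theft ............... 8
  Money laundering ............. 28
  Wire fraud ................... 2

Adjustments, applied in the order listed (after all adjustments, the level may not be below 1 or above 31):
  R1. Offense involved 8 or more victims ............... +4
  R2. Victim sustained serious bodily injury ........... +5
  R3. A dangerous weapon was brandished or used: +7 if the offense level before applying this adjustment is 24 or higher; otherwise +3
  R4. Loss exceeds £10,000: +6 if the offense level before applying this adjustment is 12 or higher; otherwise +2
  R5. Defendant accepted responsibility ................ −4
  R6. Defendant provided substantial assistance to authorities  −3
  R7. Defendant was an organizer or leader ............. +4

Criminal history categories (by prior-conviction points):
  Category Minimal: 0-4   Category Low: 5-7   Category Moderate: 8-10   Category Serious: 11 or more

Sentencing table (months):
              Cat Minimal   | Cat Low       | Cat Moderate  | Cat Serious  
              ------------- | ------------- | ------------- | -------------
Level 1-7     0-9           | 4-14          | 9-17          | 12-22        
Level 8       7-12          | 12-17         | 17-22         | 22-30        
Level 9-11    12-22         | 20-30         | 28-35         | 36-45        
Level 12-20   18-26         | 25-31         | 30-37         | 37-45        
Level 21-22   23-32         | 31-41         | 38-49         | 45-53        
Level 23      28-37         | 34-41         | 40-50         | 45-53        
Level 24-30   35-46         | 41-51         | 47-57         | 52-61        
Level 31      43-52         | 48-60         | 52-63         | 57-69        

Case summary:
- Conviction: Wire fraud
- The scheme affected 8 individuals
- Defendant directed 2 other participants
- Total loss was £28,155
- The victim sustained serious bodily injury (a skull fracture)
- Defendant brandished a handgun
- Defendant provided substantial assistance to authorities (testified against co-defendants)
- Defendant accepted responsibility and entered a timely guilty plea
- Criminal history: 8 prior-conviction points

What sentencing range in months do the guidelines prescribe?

30-37 months

Base offense level for wire fraud: 2.
R1 applies: 2 + 4 = 6.
R2 applies: 6 + 5 = 11.
R3 applies (level before this adjustment is 11 < 24, so +3): 11 + 3 = 14.
R4 applies (level before this adjustment is 14 ≥ 12, so +6): 14 + 6 = 20.
R5 applies: 20 − 4 = 16.
R6 applies: 16 − 3 = 13.
R7 applies: 13 + 4 = 17.
Final offense level: 17.
Criminal history: 8 prior points → Category Moderate (8-10).
Level 17 falls in the 12-20 band.
Grid: Level 12-20 × Category Moderate = 30-37 months.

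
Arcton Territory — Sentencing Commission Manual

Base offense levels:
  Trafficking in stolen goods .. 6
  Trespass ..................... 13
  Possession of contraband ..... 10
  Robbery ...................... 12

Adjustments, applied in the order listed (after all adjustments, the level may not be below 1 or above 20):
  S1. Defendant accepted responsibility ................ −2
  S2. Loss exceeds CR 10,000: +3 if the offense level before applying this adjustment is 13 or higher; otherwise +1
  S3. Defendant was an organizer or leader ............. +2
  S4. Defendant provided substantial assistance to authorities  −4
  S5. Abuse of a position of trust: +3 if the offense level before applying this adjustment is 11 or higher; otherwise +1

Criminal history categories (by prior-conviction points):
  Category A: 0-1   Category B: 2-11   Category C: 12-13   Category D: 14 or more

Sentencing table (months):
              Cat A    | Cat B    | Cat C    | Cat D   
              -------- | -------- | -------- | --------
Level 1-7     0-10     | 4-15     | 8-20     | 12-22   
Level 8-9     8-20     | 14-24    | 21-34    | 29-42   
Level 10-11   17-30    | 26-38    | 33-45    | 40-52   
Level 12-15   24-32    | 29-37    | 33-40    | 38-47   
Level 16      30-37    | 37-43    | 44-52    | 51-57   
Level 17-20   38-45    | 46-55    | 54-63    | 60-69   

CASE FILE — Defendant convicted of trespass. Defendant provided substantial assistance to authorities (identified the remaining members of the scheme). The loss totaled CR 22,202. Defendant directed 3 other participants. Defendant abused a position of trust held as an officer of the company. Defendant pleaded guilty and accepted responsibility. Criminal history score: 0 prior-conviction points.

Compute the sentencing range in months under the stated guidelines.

17-30 months

Base offense level for trespass: 13.
S1 applies: 13 − 2 = 11.
S2 applies (level before this adjustment is 11 < 13, so +1): 11 + 1 = 12.
S3 applies: 12 + 2 = 14.
S4 applies: 14 − 4 = 10.
S5 applies (level before this adjustment is 10 < 11, so +1): 10 + 1 = 11.
Final offense level: 11.
Criminal history: 0 prior points → Category A (0-1).
Level 11 falls in the 10-11 band.
Grid: Level 10-11 × Category A = 17-30 months.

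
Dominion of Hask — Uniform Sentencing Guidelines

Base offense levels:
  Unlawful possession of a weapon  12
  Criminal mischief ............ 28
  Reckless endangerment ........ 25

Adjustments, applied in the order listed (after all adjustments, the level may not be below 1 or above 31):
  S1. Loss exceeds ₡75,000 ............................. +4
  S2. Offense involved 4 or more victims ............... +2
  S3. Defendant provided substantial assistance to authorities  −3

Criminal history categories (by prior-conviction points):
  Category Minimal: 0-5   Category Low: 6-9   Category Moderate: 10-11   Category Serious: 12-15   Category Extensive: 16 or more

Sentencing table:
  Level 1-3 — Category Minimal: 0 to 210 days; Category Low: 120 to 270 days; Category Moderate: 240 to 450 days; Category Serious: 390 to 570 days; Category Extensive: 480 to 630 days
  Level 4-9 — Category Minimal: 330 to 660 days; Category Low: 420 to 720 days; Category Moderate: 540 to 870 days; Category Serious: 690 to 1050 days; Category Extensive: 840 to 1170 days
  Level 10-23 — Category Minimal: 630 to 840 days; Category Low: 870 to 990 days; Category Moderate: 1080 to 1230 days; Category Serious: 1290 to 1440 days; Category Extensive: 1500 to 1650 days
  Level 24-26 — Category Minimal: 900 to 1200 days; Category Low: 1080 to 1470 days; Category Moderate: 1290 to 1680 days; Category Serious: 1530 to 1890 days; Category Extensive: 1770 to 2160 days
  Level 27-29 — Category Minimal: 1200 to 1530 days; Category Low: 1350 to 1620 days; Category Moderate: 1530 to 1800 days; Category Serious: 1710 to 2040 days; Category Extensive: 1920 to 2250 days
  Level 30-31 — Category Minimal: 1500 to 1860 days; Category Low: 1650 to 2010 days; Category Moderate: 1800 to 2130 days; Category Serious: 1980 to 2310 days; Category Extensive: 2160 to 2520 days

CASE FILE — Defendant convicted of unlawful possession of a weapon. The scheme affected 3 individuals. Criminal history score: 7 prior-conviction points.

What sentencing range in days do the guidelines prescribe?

870-990 days

Base offense level for unlawful possession of a weapon: 12.
Final offense level: 12.
Criminal history: 7 prior points → Category Low (6-9).
Level 12 falls in the 10-23 band.
Grid: Level 10-23 × Category Low = 870-990 days.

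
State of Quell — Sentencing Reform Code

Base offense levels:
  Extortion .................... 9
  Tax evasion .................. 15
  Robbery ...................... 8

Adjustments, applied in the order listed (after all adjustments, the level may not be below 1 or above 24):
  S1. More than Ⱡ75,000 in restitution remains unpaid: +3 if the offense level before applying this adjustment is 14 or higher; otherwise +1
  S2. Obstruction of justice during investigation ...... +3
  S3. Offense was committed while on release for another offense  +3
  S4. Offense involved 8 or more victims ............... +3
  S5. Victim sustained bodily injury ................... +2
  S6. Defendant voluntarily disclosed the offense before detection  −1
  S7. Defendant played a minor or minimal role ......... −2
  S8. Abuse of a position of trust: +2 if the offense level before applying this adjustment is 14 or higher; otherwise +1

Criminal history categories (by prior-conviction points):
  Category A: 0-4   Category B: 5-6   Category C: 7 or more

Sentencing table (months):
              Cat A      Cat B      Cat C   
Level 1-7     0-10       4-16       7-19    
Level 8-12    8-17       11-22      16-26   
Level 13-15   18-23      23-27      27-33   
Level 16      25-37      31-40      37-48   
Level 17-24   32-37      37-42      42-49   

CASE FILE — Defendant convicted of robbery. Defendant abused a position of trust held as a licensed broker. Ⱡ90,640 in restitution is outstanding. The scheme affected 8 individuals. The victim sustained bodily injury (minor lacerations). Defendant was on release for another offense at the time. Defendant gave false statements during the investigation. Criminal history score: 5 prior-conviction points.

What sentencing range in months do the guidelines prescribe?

Base offense level for robbery: 8.
S1 applies (level before this adjustment is 8 < 14, so +1): 8 + 1 = 9.
S2 applies: 9 + 3 = 12.
S3 applies: 12 + 3 = 15.
S4 applies: 15 + 3 = 18.
S5 applies: 18 + 2 = 20.
S6 does not apply.
S8 applies (level before this adjustment is 20 ≥ 14, so +2): 20 + 2 = 22.
Final offense level: 22.
Criminal history: 5 prior points → Category B (5-6).
Level 22 falls in the 17-24 band.
Grid: Level 17-24 × Category B = 37-42 months.

37-42 months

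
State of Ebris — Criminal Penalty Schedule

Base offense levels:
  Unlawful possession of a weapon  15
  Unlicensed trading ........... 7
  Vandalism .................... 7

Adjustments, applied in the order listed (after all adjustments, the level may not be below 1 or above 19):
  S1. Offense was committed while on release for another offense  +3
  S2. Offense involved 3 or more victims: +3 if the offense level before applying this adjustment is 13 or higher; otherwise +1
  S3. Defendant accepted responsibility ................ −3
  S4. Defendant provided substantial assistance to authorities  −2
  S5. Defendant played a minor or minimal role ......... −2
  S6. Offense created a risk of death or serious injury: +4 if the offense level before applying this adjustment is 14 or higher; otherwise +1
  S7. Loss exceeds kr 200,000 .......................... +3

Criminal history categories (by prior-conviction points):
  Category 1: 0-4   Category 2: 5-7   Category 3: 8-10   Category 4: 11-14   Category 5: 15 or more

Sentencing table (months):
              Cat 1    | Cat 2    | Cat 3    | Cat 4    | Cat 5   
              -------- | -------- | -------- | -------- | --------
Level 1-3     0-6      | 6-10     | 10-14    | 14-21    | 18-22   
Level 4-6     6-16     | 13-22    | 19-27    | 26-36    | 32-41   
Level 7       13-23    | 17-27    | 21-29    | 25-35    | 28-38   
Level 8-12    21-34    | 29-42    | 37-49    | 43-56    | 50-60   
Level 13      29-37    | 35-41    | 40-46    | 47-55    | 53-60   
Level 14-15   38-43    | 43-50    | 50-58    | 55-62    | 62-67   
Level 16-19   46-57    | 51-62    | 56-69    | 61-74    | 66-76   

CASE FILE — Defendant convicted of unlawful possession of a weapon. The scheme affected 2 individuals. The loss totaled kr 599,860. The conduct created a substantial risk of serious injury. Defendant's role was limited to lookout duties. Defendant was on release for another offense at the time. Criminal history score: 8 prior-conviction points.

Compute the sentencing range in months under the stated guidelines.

56-69 months

Base offense level for unlawful possession of a weapon: 15.
S1 applies: 15 + 3 = 18.
S2 does not apply.
S4 does not apply.
S5 applies: 18 − 2 = 16.
S6 applies (level before this adjustment is 16 ≥ 14, so +4): 16 + 4 = 20.
S7 applies: 20 + 3 = 23.
Level 23 exceeds the maximum of 19; capped at 19.
Final offense level: 19.
Criminal history: 8 prior points → Category 3 (8-10).
Level 19 falls in the 16-19 band.
Grid: Level 16-19 × Category 3 = 56-69 months.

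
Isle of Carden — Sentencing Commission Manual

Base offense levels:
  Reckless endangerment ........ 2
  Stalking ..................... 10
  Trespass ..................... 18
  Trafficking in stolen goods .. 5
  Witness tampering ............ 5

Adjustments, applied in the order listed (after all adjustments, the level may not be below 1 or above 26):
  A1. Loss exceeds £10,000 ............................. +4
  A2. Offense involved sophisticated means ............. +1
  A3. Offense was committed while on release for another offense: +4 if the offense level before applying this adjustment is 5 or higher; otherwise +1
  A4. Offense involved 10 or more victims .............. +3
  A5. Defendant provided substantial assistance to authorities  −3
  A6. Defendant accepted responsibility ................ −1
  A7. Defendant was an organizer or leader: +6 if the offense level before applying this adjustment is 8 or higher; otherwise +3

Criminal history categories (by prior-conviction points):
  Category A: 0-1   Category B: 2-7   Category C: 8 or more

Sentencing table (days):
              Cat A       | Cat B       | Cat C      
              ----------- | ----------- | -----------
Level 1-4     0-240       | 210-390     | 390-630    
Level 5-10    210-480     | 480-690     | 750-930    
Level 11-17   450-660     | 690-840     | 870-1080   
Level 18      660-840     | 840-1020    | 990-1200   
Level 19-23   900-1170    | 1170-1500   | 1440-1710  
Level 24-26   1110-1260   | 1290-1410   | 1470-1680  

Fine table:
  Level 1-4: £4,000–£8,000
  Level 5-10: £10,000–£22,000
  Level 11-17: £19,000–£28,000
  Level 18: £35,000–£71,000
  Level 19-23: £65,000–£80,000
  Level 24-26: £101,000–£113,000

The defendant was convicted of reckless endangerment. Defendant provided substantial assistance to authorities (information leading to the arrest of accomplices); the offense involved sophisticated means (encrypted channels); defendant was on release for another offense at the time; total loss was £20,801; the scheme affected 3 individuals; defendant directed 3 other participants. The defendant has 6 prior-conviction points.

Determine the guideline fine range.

Base offense level for reckless endangerment: 2.
A1 applies: 2 + 4 = 6.
A2 applies: 6 + 1 = 7.
A3 applies (level before this adjustment is 7 ≥ 5, so +4): 7 + 4 = 11.
A4 does not apply.
A5 applies: 11 − 3 = 8.
A7 applies (level before this adjustment is 8 ≥ 8, so +6): 8 + 6 = 14.
Final offense level: 14.
Level 14 falls in the 11-17 band.
Fine table: Level 11-17 → £19,000–£28,000.

£19,000–£28,000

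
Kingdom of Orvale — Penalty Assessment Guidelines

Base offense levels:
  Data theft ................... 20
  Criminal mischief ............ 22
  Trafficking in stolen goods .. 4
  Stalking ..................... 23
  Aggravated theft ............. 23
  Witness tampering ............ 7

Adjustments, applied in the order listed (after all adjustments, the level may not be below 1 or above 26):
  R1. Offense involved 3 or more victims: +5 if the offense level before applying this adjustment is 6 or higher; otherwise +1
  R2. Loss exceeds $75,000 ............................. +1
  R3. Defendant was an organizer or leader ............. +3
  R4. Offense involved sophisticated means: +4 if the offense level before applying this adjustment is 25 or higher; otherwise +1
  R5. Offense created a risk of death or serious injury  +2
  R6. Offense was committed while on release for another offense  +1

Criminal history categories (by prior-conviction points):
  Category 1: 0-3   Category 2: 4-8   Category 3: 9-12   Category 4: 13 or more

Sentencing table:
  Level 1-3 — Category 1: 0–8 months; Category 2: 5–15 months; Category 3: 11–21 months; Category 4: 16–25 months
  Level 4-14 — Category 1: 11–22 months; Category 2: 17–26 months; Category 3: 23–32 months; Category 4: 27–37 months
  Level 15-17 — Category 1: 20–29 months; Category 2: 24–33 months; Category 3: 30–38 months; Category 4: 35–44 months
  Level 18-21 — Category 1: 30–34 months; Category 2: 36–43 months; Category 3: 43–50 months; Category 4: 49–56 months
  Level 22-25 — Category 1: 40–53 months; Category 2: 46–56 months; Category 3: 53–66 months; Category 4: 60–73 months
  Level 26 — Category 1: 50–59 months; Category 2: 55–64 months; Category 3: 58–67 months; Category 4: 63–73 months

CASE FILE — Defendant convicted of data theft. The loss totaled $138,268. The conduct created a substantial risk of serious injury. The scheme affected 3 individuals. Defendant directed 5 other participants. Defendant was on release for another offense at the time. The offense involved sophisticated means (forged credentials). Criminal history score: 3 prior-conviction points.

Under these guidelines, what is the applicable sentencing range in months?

Base offense level for data theft: 20.
R1 applies (level before this adjustment is 20 ≥ 6, so +5): 20 + 5 = 25.
R2 applies: 25 + 1 = 26.
R3 applies: 26 + 3 = 29.
R4 applies (level before this adjustment is 29 ≥ 25, so +4): 29 + 4 = 33.
R5 applies: 33 + 2 = 35.
R6 applies: 35 + 1 = 36.
Level 36 exceeds the maximum of 26; capped at 26.
Final offense level: 26.
Criminal history: 3 prior points → Category 1 (0-3).
Level 26 falls in the 26 band.
Grid: Level 26 × Category 1 = 50-59 months.

50-59 months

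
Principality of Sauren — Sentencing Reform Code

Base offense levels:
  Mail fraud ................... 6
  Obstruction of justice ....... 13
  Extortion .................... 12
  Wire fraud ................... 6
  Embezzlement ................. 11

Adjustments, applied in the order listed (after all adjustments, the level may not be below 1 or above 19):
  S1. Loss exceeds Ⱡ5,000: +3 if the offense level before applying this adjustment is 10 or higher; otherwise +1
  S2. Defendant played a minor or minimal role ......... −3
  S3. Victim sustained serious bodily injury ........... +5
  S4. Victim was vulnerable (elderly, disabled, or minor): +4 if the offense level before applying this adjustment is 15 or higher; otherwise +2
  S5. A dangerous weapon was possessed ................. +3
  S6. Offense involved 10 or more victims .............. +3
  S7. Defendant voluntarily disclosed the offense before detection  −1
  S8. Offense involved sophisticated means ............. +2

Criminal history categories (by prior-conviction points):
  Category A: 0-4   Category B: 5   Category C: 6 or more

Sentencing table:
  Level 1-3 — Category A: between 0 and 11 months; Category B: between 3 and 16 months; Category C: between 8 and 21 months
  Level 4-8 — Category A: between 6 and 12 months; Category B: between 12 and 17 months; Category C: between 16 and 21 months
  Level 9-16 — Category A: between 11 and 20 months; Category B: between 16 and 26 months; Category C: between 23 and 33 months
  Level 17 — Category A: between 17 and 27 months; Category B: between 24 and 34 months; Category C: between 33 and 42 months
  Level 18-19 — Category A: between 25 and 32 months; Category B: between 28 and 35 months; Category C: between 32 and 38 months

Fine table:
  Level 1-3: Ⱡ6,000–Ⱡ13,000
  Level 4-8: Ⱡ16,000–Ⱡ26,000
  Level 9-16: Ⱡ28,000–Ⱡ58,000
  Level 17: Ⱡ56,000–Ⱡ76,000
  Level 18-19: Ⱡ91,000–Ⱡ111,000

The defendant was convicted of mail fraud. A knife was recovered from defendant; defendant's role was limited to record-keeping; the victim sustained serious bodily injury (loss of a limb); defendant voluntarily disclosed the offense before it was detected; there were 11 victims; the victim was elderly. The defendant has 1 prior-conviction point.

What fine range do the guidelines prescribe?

Ⱡ28,000–Ⱡ58,000

Base offense level for mail fraud: 6.
S2 applies: 6 − 3 = 3.
S3 applies: 3 + 5 = 8.
S4 applies (level before this adjustment is 8 < 15, so +2): 8 + 2 = 10.
S5 applies: 10 + 3 = 13.
S6 applies: 13 + 3 = 16.
S7 applies: 16 − 1 = 15.
S8 does not apply.
Final offense level: 15.
Level 15 falls in the 9-16 band.
Fine table: Level 9-16 → Ⱡ28,000–Ⱡ58,000.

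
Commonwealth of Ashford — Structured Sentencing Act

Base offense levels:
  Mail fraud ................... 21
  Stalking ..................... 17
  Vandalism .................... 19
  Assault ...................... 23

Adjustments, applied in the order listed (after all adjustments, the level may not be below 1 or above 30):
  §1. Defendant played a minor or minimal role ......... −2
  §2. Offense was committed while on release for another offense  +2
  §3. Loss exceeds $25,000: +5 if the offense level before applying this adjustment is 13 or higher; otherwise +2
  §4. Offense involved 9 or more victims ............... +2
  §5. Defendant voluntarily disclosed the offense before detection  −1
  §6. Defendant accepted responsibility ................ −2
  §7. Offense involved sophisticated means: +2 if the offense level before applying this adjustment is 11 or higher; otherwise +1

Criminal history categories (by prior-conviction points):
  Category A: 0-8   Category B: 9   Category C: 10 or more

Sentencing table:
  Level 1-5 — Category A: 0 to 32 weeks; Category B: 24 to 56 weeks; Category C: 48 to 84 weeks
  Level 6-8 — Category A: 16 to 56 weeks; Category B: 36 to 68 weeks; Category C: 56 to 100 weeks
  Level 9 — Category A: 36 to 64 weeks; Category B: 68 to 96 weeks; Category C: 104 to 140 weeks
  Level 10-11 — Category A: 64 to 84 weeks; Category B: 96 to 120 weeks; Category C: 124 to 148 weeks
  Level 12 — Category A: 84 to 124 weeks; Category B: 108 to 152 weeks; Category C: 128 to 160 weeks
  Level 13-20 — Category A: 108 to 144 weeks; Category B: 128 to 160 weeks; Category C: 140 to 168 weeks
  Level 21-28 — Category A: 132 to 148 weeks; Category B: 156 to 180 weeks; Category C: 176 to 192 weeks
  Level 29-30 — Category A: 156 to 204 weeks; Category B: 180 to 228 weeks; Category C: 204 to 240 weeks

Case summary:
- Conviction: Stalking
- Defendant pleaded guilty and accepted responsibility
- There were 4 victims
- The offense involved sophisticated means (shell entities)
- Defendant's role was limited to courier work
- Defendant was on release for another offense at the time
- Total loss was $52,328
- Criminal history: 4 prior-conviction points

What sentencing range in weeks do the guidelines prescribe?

Base offense level for stalking: 17.
§1 applies: 17 − 2 = 15.
§2 applies: 15 + 2 = 17.
§3 applies (level before this adjustment is 17 ≥ 13, so +5): 17 + 5 = 22.
§5 does not apply.
§6 applies: 22 − 2 = 20.
§7 applies (level before this adjustment is 20 ≥ 11, so +2): 20 + 2 = 22.
Final offense level: 22.
Criminal history: 4 prior points → Category A (0-8).
Level 22 falls in the 21-28 band.
Grid: Level 21-28 × Category A = 132-148 weeks.

132-148 weeks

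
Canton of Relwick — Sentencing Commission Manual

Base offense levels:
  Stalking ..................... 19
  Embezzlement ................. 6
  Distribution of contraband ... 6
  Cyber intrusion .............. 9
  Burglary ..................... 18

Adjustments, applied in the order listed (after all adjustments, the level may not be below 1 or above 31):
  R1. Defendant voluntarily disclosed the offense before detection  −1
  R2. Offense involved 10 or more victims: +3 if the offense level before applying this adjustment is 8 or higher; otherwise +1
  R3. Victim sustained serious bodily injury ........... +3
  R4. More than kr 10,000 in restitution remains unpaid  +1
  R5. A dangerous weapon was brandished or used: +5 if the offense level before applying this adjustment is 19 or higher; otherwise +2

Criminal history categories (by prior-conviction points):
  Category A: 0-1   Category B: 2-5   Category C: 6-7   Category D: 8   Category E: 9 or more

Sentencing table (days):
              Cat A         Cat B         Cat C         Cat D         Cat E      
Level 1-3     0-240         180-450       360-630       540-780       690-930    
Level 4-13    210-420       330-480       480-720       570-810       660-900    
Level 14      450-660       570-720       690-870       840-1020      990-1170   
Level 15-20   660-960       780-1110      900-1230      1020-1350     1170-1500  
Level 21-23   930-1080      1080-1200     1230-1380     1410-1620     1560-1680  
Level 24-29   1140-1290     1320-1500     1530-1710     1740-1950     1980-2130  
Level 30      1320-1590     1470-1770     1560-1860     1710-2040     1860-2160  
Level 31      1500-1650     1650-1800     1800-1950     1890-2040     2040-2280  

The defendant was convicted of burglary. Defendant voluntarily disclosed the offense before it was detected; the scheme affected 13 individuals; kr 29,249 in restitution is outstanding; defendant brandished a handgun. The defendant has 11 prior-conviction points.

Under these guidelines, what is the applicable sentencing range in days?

Base offense level for burglary: 18.
R1 applies: 18 − 1 = 17.
R2 applies (level before this adjustment is 17 ≥ 8, so +3): 17 + 3 = 20.
R4 applies: 20 + 1 = 21.
R5 applies (level before this adjustment is 21 ≥ 19, so +5): 21 + 5 = 26.
Final offense level: 26.
Criminal history: 11 prior points → Category E (9+).
Level 26 falls in the 24-29 band.
Grid: Level 24-29 × Category E = 1980-2130 days.

1980-2130 days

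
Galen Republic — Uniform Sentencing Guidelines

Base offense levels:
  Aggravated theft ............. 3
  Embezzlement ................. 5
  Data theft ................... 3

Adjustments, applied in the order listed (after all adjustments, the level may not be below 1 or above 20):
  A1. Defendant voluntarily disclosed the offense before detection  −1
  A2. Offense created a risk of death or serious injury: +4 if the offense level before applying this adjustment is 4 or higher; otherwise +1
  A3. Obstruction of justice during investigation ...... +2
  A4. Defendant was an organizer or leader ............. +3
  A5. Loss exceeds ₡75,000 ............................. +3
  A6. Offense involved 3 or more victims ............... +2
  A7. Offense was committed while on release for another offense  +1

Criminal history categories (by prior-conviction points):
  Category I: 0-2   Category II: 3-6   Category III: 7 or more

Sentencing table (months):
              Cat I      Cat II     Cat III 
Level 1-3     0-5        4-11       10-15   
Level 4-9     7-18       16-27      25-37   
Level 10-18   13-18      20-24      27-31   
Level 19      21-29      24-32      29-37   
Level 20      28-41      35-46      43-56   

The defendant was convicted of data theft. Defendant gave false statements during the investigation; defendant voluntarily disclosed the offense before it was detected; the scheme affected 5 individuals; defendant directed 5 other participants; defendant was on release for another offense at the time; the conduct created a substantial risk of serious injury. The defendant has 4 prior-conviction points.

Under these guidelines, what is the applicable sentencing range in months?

20-24 months

Base offense level for data theft: 3.
A1 applies: 3 − 1 = 2.
A2 applies (level before this adjustment is 2 < 4, so +1): 2 + 1 = 3.
A3 applies: 3 + 2 = 5.
A4 applies: 5 + 3 = 8.
A5 does not apply.
A6 applies: 8 + 2 = 10.
A7 applies: 10 + 1 = 11.
Final offense level: 11.
Criminal history: 4 prior points → Category II (3-6).
Level 11 falls in the 10-18 band.
Grid: Level 10-18 × Category II = 20-24 months.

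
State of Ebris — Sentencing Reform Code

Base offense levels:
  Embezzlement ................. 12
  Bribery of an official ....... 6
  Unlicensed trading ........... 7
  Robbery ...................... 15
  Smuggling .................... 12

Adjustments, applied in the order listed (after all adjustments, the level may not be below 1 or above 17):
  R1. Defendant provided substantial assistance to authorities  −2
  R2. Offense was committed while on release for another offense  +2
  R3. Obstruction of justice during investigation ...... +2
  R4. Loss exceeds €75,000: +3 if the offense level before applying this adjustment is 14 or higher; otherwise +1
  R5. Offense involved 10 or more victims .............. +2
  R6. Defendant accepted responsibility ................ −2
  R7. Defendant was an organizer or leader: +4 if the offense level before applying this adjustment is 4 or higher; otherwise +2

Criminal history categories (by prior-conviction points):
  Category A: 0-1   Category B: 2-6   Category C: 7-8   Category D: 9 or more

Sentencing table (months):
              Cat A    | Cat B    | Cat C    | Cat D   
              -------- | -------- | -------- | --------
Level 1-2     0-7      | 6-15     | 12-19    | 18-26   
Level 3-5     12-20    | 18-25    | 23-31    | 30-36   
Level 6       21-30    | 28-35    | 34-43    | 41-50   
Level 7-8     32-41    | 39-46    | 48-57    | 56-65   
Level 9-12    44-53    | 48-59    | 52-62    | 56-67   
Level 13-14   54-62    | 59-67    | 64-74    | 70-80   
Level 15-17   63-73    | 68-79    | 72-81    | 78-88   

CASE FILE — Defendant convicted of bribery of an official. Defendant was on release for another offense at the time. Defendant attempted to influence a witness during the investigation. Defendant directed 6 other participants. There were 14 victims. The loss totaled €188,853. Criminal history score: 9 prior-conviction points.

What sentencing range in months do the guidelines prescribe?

78-88 months

Base offense level for bribery of an official: 6.
R1 does not apply.
R2 applies: 6 + 2 = 8.
R3 applies: 8 + 2 = 10.
R4 applies (level before this adjustment is 10 < 14, so +1): 10 + 1 = 11.
R5 applies: 11 + 2 = 13.
R7 applies (level before this adjustment is 13 ≥ 4, so +4): 13 + 4 = 17.
Final offense level: 17.
Criminal history: 9 prior points → Category D (9+).
Level 17 falls in the 15-17 band.
Grid: Level 15-17 × Category D = 78-88 months.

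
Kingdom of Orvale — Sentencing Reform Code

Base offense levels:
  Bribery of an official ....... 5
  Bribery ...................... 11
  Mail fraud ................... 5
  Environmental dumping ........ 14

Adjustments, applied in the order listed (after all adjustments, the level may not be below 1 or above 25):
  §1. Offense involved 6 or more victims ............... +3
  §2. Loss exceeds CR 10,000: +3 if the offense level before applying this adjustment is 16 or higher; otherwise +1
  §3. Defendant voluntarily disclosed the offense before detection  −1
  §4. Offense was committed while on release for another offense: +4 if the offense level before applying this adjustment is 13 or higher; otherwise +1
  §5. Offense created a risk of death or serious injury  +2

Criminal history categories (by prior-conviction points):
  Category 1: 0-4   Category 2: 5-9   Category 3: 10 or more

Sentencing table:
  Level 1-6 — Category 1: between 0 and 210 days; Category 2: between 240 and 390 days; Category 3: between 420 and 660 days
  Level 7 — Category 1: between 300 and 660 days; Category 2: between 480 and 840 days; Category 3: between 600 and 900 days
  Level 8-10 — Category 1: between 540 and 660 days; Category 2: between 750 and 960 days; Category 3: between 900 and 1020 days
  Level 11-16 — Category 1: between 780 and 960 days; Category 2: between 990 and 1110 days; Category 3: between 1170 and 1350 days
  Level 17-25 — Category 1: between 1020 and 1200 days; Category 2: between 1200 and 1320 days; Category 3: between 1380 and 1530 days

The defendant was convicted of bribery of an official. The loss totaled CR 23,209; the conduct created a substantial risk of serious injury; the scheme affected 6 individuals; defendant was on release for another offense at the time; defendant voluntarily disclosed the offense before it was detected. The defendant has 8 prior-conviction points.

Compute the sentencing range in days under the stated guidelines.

Base offense level for bribery of an official: 5.
§1 applies: 5 + 3 = 8.
§2 applies (level before this adjustment is 8 < 16, so +1): 8 + 1 = 9.
§3 applies: 9 − 1 = 8.
§4 applies (level before this adjustment is 8 < 13, so +1): 8 + 1 = 9.
§5 applies: 9 + 2 = 11.
Final offense level: 11.
Criminal history: 8 prior points → Category 2 (5-9).
Level 11 falls in the 11-16 band.
Grid: Level 11-16 × Category 2 = 990-1110 days.

990-1110 days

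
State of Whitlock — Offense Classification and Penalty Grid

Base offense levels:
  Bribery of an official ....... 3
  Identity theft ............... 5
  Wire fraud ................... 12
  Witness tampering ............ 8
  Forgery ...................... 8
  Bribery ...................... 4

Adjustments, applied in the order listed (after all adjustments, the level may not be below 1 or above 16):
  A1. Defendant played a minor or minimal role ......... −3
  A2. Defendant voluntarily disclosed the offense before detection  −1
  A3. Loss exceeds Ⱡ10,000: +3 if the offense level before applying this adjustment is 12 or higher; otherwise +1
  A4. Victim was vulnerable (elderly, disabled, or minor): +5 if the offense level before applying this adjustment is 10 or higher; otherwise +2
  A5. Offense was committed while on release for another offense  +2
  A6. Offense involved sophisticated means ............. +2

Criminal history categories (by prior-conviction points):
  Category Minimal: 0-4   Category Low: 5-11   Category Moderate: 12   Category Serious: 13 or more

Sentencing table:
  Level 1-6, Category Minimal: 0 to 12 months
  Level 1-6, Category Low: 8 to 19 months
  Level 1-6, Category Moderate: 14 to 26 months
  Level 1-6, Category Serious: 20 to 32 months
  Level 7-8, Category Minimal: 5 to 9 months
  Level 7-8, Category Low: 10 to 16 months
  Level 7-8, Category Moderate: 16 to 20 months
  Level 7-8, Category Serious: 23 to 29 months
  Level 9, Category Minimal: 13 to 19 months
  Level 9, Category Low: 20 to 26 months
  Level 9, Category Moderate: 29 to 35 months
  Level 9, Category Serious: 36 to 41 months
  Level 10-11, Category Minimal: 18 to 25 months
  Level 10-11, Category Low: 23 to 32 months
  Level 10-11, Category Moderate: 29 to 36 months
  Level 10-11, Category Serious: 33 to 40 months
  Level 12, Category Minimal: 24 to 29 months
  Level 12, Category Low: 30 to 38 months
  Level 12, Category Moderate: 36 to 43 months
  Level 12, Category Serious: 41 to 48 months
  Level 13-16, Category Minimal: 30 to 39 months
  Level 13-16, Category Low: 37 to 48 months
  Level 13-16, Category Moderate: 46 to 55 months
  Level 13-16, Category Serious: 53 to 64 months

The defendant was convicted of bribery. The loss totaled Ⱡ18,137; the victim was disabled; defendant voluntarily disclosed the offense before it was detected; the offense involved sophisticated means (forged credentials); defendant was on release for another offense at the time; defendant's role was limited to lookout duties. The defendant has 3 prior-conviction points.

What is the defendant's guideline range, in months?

5-9 months

Base offense level for bribery: 4.
A1 applies: 4 − 3 = 1.
A2 applies: 1 − 1 = 0.
A3 applies (level before this adjustment is 0 < 12, so +1): 0 + 1 = 1.
A4 applies (level before this adjustment is 1 < 10, so +2): 1 + 2 = 3.
A5 applies: 3 + 2 = 5.
A6 applies: 5 + 2 = 7.
Final offense level: 7.
Criminal history: 3 prior points → Category Minimal (0-4).
Level 7 falls in the 7-8 band.
Grid: Level 7-8 × Category Minimal = 5-9 months.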